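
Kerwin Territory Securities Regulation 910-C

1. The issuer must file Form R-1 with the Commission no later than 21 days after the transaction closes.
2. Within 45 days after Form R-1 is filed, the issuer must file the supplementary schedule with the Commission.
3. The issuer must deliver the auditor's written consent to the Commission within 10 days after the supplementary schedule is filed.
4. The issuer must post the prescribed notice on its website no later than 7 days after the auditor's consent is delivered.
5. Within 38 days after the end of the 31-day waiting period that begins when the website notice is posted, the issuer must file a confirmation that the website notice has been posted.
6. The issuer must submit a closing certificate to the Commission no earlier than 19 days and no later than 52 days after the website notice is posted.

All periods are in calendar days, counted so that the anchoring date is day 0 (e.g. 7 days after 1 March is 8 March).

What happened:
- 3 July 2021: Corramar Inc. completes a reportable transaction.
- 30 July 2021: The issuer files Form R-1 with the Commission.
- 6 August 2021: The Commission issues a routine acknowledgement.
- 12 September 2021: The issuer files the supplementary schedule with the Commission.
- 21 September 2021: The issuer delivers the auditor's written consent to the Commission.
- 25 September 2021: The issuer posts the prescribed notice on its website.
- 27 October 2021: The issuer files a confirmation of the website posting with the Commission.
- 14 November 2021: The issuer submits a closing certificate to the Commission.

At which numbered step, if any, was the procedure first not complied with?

(1) due by 3 July 2021 + 21 days = 24 July 2021; 30 July 2021 misses that deadline by 6 days.

Step 1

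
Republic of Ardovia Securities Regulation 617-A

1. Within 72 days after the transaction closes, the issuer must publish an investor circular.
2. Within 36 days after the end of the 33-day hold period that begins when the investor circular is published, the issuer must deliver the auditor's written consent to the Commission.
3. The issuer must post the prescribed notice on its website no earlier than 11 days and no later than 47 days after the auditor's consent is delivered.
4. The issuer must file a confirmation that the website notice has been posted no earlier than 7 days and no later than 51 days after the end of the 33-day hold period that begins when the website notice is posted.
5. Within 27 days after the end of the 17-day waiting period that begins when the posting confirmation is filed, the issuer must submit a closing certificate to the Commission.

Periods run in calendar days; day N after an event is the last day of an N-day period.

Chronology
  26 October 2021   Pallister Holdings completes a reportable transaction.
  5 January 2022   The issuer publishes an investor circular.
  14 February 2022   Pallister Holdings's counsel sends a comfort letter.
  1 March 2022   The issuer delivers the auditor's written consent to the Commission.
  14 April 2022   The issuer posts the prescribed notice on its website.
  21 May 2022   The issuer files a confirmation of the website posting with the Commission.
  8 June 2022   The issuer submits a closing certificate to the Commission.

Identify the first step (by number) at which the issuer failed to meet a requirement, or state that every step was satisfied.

Step 4

Step 1 — counting 72 days from 26 October 2021 (when the transaction closes) gives a deadline of 6 January 2022; done 5 January 2022 — timely.
Step 2 — counting 36 days from 7 February 2022 (end of the 33-day hold period, which began when the investor circular is published on 5 January 2022) gives a deadline of 15 March 2022; completed 1 March 2022, before the deadline.
Step 3 — 11 and 47 days from 1 March 2022 (when the auditor's consent is delivered) are 12 March 2022 and 17 April 2022 respectively; 14 April 2022 falls inside that range.
Step 4 — 7 and 51 days from 17 May 2022 (end of the 33-day hold period, which began when the website notice is posted on 14 April 2022) are 24 May 2022 and 7 July 2022 respectively; done 21 May 2022 — 3 days before the window opened.
Later steps need not be reached.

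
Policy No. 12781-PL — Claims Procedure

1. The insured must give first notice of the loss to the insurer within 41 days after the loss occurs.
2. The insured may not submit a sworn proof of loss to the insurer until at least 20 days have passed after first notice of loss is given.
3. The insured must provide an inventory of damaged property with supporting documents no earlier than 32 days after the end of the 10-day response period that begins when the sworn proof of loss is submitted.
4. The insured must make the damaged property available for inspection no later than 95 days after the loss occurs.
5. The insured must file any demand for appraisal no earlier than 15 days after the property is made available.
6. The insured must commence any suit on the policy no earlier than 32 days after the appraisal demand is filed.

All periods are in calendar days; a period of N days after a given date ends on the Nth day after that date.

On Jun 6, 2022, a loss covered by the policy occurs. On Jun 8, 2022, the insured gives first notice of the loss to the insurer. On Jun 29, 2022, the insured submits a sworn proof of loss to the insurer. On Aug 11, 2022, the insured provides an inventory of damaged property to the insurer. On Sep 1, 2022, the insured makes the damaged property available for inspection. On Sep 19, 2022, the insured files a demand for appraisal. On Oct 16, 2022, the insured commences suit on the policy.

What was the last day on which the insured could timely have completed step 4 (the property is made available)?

Step 4 runs from Jun 6, 2022, when the loss occurs. 95 days after Jun 6, 2022 is Sep 9, 2022.

Sep 9, 2022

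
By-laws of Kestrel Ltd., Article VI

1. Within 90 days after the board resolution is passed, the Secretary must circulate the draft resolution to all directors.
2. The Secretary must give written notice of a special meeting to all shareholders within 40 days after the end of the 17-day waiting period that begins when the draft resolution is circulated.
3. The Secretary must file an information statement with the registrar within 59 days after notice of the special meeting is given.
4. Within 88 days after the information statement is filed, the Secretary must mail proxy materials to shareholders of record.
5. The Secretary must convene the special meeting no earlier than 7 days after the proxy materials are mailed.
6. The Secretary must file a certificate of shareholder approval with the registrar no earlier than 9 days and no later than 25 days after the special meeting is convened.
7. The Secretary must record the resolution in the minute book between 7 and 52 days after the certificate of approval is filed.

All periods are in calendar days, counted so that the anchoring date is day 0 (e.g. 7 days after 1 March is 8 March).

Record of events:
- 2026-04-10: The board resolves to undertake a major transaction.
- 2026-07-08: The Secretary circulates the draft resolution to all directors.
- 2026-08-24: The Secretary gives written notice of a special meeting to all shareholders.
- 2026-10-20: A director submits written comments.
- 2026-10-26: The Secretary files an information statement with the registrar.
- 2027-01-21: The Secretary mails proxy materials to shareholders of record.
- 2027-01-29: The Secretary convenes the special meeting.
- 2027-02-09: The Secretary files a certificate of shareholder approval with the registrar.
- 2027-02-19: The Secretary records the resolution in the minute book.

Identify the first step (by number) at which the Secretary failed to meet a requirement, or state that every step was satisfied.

Step 1 — counting 90 days from 2026-04-10 (when the board resolution is passed) gives a deadline of 2026-07-09; done 2026-07-08 — timely.
Step 2 — counting 40 days from 2026-07-25 (end of the 17-day waiting period, which began when the draft resolution is circulated on 2026-07-08) gives a deadline of 2026-09-03; done 2026-08-24 — timely.
Step 3 — counting 59 days from 2026-08-24 (when notice of the special meeting is given) gives a deadline of 2026-10-22; done 2026-10-26 — 4 days late.

Step 3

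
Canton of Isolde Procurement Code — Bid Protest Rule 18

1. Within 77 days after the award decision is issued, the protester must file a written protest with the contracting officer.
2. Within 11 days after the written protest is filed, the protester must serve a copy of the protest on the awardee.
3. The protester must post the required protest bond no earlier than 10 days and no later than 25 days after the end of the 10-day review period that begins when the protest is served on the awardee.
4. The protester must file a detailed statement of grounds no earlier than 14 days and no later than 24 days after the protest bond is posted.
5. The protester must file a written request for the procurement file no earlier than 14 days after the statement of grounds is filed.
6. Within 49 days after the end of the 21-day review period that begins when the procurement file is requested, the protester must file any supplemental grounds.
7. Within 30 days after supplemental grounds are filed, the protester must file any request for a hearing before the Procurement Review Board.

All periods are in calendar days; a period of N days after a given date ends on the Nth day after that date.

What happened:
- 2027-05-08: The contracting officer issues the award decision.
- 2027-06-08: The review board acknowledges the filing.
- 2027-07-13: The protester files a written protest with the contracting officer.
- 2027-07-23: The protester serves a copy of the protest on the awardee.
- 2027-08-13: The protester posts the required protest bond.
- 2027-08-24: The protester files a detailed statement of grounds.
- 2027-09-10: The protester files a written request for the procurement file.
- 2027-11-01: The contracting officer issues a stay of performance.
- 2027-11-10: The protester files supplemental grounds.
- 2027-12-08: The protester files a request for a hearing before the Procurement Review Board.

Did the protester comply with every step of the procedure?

Step 1 — counting 77 days from 2027-05-08 (when the award decision is issued) gives a deadline of 2027-07-24; done 2027-07-13 — timely.
Step 2 — counting 11 days from 2027-07-13 (when the written protest is filed) gives a deadline of 2027-07-24; completed 2027-07-23, before the deadline.
Step 3 — 10 and 25 days from 2027-08-02 (end of the 10-day review period, which began when the protest is served on the awardee on 2027-07-23) are 2027-08-12 and 2027-08-27 respectively; 2027-08-13 falls inside that range.
Step 4 — 14 and 24 days from 2027-08-13 (when the protest bond is posted) are 2027-08-27 and 2027-09-06 respectively; 2027-08-24 is 3 days too early.

No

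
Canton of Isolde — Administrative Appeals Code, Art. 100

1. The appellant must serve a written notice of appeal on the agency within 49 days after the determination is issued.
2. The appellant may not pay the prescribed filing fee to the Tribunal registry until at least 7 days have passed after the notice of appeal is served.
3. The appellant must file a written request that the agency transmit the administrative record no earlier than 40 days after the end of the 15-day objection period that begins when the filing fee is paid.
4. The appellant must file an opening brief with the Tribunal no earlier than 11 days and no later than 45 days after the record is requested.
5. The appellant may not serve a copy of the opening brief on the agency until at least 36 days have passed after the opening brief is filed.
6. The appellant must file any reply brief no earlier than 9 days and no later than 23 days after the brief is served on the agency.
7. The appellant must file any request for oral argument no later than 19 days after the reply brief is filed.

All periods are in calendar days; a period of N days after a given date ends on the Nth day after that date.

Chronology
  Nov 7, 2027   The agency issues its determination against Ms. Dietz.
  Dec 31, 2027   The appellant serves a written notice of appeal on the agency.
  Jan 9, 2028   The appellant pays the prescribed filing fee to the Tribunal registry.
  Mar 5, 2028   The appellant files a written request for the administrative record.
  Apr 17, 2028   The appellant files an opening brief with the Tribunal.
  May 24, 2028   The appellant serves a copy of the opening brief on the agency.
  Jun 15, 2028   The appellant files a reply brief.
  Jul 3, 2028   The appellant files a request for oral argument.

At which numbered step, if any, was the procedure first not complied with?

Step 1

Step 1: 49 days after Nov 7, 2027 (when the determination is issued) is Dec 26, 2027; done Dec 31, 2027 — 5 days late.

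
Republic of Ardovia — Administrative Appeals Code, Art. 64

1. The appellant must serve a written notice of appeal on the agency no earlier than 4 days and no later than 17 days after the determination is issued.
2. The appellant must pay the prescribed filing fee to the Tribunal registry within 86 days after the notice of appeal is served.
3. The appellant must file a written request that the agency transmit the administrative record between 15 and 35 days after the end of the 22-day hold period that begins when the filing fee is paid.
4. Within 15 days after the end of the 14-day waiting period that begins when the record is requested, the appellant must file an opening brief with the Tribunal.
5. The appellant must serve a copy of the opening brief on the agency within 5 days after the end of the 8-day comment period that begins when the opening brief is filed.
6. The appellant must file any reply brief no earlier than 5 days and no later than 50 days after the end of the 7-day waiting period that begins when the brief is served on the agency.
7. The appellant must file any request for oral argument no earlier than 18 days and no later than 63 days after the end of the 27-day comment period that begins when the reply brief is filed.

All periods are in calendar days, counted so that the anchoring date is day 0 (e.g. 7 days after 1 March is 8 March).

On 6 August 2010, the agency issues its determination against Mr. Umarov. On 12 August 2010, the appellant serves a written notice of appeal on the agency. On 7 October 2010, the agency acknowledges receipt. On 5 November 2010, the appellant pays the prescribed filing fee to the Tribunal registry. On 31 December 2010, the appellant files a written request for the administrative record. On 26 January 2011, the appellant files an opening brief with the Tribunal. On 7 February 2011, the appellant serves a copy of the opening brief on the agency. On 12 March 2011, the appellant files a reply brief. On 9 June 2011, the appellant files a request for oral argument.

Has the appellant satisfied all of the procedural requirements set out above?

Step 1 — 4 and 17 days from 6 August 2010 (when the determination is issued) are 10 August 2010 and 23 August 2010 respectively; 12 August 2010 falls inside that range.
Step 2 — counting 86 days from 12 August 2010 (when the notice of appeal is served) gives a deadline of 6 November 2010; done 5 November 2010 — timely.
Step 3 — 15 and 35 days from 27 November 2010 (end of the 22-day hold period, which began when the filing fee is paid on 5 November 2010) are 12 December 2010 and 1 January 2011 respectively; done 31 December 2010, which is between those dates.
Step 4 — counting 15 days from 14 January 2011 (end of the 14-day waiting period, which began when the record is requested on 31 December 2010) gives a deadline of 29 January 2011; completed 26 January 2011, before the deadline.
Step 5 — counting 5 days from 3 February 2011 (end of the 8-day comment period, which began when the opening brief is filed on 26 January 2011) gives a deadline of 8 February 2011; done 7 February 2011 — timely.
Step 6 — 5 and 50 days from 14 February 2011 (end of the 7-day waiting period, which began when the brief is served on the agency on 7 February 2011) are 19 February 2011 and 5 April 2011 respectively; 12 March 2011 falls inside that range.
Step 7 — 18 and 63 days from 8 April 2011 (end of the 27-day comment period, which began when the reply brief is filed on 12 March 2011) are 26 April 2011 and 10 June 2011 respectively; done 9 June 2011, which is between those dates.

Yes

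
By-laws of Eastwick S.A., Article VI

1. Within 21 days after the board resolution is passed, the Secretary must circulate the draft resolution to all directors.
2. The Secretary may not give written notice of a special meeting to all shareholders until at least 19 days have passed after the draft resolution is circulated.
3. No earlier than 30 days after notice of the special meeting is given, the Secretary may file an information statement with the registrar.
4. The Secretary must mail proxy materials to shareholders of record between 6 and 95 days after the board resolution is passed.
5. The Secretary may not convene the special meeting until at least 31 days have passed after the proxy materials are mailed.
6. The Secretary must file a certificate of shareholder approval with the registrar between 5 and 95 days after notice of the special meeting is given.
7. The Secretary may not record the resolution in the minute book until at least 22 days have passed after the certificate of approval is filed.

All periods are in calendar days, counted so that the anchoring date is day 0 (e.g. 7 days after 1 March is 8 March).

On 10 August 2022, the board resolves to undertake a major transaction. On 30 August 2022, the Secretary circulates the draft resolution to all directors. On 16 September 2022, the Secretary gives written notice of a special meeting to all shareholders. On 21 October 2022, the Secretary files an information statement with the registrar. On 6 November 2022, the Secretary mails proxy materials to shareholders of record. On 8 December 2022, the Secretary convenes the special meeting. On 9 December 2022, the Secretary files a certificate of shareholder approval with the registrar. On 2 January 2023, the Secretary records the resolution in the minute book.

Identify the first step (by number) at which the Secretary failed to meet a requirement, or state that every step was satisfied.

(1) due by 10 August 2022 + 21 days = 31 August 2022; done 30 August 2022 — timely.
(2) permitted from 30 August 2022 + 19 days = 18 September 2022 onward; 16 September 2022 is 2 days before the earliest permitted date.

Step 2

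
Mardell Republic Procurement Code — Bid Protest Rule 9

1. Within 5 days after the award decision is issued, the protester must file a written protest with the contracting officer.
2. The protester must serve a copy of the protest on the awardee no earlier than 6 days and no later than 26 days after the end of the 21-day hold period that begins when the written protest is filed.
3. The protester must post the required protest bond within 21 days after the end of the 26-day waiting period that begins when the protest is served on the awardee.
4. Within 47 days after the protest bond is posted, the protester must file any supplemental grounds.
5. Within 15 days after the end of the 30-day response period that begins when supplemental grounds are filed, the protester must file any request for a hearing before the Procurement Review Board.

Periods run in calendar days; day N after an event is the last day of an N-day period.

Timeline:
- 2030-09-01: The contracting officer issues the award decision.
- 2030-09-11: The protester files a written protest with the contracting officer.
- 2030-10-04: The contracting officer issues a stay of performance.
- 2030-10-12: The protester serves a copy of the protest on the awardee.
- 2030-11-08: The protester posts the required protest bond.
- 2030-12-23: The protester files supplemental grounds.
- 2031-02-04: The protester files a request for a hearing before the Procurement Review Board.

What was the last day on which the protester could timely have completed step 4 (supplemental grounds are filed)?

2030-12-25

Step 4 runs from 2030-11-08, when the protest bond is posted. 47 days after 2030-11-08 is 2030-12-25.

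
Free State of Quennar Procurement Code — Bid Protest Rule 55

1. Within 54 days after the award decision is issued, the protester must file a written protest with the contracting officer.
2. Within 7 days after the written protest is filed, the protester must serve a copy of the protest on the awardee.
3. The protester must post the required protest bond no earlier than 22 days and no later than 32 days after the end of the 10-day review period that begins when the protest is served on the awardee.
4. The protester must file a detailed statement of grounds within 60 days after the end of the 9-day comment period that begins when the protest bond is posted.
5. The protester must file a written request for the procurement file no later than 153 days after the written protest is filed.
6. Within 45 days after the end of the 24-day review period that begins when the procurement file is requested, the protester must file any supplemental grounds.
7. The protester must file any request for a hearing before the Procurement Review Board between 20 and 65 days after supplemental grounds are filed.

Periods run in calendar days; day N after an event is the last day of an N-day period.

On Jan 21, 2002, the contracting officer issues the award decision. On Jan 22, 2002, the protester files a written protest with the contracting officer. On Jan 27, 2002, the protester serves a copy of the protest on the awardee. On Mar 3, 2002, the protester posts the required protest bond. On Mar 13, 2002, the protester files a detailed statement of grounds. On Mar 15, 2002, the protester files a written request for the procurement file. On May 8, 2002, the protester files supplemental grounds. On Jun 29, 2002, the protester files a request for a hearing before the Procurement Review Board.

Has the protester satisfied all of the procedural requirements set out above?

Step 1 — counting 54 days from Jan 21, 2002 (when the award decision is issued) gives a deadline of Mar 16, 2002; completed Jan 22, 2002, before the deadline.
Step 2 — counting 7 days from Jan 22, 2002 (when the written protest is filed) gives a deadline of Jan 29, 2002; Jan 27, 2002 is within that limit.
Step 3 — 22 and 32 days from Feb 6, 2002 (end of the 10-day review period, which began when the protest is served on the awardee on Jan 27, 2002) are Feb 28, 2002 and Mar 10, 2002 respectively; done Mar 3, 2002, which is between those dates.
Step 4 — counting 60 days from Mar 12, 2002 (end of the 9-day comment period, which began when the protest bond is posted on Mar 3, 2002) gives a deadline of May 11, 2002; Mar 13, 2002 is within that limit.
Step 5 — counting 153 days from Jan 22, 2002 (when the written protest is filed) gives a deadline of Jun 24, 2002; Mar 15, 2002 is within that limit.
Step 6 — counting 45 days from Apr 8, 2002 (end of the 24-day review period, which began when the procurement file is requested on Mar 15, 2002) gives a deadline of May 23, 2002; completed May 8, 2002, before the deadline.
Step 7 — 20 and 65 days from May 8, 2002 (when supplemental grounds are filed) are May 28, 2002 and Jul 12, 2002 respectively; done Jun 29, 2002, which is between those dates.

Yes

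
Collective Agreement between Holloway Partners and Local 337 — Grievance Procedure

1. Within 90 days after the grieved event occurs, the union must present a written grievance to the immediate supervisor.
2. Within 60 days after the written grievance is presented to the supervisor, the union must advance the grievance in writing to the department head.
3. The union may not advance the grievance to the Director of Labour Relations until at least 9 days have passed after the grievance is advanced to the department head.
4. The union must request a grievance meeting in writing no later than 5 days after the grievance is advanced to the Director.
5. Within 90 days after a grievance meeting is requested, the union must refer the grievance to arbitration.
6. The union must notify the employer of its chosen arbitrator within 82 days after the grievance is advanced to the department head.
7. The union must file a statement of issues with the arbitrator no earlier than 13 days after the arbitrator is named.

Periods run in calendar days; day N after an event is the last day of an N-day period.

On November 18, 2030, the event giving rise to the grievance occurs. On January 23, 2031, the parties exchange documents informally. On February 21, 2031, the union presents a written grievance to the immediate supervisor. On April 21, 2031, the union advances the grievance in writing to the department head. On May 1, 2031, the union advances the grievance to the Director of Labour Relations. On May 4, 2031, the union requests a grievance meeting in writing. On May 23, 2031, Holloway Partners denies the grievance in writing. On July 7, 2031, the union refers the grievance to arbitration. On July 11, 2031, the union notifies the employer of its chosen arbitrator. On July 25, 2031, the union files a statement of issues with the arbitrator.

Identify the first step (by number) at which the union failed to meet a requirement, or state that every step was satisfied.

Step 1

Step 1: 90 days after November 18, 2030 (when the grieved event occurs) is February 16, 2031; done February 21, 2031 — 5 days late.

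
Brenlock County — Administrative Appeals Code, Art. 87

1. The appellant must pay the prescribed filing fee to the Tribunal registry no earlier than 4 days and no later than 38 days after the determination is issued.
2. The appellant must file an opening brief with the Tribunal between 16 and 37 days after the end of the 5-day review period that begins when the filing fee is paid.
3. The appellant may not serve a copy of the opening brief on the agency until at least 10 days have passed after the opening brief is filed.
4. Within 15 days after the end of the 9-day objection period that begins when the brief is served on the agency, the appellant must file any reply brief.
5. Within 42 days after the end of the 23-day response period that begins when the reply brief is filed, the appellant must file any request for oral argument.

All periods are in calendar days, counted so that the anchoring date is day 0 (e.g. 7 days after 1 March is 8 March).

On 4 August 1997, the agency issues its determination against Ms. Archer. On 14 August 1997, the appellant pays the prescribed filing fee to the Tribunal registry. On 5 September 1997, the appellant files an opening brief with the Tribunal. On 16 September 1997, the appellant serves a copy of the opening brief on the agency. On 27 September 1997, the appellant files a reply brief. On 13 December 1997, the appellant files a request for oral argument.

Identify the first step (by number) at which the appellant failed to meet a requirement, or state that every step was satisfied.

Step 1: the window is 4–38 days after 4 August 1997 (when the determination is issued), so 8 August 1997 through 11 September 1997; done 14 August 1997, which is between those dates.
Step 2: the window is 16–37 days after 19 August 1997 (end of the 5-day review period, which began when the filing fee is paid on 14 August 1997), so 4 September 1997 through 25 September 1997; done 5 September 1997, which is between those dates.
Step 3: the earliest permitted date is 10 days after 5 September 1997 (when the opening brief is filed), i.e. 15 September 1997; 16 September 1997 is on or after that date.
Step 4: 15 days after 25 September 1997 (end of the 9-day objection period, which began when the brief is served on the agency on 16 September 1997) is 10 October 1997; 27 September 1997 is within that limit.
Step 5: 42 days after 20 October 1997 (end of the 23-day response period, which began when the reply brief is filed on 27 September 1997) is 1 December 1997; done 13 December 1997 — 12 days late.

Step 5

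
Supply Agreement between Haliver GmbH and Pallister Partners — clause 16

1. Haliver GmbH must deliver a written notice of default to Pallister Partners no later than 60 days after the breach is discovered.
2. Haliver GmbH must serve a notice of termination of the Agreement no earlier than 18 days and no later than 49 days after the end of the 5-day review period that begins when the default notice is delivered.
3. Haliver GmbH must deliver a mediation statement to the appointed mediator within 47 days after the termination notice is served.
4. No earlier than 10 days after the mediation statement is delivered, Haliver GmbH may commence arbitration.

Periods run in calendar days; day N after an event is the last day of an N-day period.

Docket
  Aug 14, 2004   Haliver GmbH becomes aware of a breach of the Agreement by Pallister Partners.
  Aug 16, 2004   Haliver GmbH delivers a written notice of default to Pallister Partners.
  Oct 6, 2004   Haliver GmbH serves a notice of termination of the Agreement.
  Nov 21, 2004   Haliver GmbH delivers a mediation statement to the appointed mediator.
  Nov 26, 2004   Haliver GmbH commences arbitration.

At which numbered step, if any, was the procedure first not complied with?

(1) due by Aug 14, 2004 + 60 days = Oct 13, 2004; Aug 16, 2004 is within that limit.
(2) the permitted window runs from Aug 21, 2004 + 18 = Sep 8, 2004 to Aug 21, 2004 + 49 = Oct 9, 2004; done Oct 6, 2004 — within the window.
(3) due by Oct 6, 2004 + 47 days = Nov 22, 2004; completed Nov 21, 2004, before the deadline.
(4) permitted from Nov 21, 2004 + 10 days = Dec 1, 2004 onward; done Nov 26, 2004 — 5 days too early.
That is the first point of non-compliance.

Step 4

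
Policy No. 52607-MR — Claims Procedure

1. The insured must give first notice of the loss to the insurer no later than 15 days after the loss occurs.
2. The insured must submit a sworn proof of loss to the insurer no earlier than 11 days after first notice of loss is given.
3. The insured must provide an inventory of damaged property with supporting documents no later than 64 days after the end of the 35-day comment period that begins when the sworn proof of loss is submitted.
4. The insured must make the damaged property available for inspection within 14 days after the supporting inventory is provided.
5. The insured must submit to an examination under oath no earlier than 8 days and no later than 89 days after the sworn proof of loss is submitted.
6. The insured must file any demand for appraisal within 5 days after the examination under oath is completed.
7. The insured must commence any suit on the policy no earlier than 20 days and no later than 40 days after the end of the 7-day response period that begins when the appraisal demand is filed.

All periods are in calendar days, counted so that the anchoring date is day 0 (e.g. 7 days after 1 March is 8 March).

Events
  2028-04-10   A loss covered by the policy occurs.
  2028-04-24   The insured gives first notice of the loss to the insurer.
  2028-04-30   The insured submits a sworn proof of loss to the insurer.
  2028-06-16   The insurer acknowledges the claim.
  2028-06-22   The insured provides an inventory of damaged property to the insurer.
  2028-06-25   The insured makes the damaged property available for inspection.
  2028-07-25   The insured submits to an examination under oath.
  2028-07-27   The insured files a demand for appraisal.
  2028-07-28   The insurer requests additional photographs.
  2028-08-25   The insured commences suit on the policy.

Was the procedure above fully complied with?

Step 1 — counting 15 days from 2028-04-10 (when the loss occurs) gives a deadline of 2028-04-25; 2028-04-24 is within that limit.
Step 2 — must wait 11 days from 2028-04-24 (when first notice of loss is given), so not before 2028-05-05; acted on 2028-04-30, 5 days prematurely.

No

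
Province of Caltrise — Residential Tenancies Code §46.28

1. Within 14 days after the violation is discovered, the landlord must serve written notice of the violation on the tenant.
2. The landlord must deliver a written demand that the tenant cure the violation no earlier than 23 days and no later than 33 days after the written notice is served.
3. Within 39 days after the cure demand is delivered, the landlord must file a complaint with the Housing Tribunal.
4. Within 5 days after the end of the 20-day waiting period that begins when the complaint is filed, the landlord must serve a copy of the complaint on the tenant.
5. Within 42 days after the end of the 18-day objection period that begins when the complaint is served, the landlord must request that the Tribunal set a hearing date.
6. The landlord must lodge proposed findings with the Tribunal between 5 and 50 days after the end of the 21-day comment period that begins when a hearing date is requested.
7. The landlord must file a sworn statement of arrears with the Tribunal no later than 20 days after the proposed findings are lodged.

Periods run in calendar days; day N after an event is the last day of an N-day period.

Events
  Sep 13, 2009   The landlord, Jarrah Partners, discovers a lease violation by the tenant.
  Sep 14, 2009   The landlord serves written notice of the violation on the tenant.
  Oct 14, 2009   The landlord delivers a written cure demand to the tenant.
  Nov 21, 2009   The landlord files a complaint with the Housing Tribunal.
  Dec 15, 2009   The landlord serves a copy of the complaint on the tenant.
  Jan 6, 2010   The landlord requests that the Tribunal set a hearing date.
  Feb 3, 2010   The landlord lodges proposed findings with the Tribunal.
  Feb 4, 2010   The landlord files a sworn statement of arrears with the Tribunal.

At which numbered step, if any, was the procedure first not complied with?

Step 1 — counting 14 days from Sep 13, 2009 (when the violation is discovered) gives a deadline of Sep 27, 2009; done Sep 14, 2009 — timely.
Step 2 — 23 and 33 days from Sep 14, 2009 (when the written notice is served) are Oct 7, 2009 and Oct 17, 2009 respectively; done Oct 14, 2009 — within the window.
Step 3 — counting 39 days from Oct 14, 2009 (when the cure demand is delivered) gives a deadline of Nov 22, 2009; done Nov 21, 2009 — timely.
Step 4 — counting 5 days from Dec 11, 2009 (end of the 20-day waiting period, which began when the complaint is filed on Nov 21, 2009) gives a deadline of Dec 16, 2009; completed Dec 15, 2009, before the deadline.
Step 5 — counting 42 days from Jan 2, 2010 (end of the 18-day objection period, which began when the complaint is served on Dec 15, 2009) gives a deadline of Feb 13, 2010; done Jan 6, 2010 — timely.
Step 6 — 5 and 50 days from Jan 27, 2010 (end of the 21-day comment period, which began when a hearing date is requested on Jan 6, 2010) are Feb 1, 2010 and Mar 18, 2010 respectively; done Feb 3, 2010 — within the window.
Step 7 — counting 20 days from Feb 3, 2010 (when the proposed findings are lodged) gives a deadline of Feb 23, 2010; Feb 4, 2010 is within that limit.

None — every step was satisfied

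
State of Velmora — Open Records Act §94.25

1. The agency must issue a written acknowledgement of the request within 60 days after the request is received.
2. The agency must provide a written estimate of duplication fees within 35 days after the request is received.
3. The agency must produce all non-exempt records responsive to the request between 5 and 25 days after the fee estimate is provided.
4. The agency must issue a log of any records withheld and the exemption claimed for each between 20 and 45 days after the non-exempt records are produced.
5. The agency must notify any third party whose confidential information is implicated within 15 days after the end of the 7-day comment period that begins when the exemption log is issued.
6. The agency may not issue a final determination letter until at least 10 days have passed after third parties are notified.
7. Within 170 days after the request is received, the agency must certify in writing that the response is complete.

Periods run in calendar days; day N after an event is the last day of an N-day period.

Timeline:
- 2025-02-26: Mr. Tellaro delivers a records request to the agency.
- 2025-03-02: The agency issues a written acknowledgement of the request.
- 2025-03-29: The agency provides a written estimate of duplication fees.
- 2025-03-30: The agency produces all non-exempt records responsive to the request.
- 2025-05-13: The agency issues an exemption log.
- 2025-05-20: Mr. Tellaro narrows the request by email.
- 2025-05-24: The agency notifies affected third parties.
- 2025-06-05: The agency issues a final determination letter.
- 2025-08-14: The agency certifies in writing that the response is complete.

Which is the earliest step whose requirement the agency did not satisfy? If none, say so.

Step 3

Step 1 — counting 60 days from 2025-02-26 (when the request is received) gives a deadline of 2025-04-27; completed 2025-03-02, before the deadline.
Step 2 — counting 35 days from 2025-02-26 (when the request is received) gives a deadline of 2025-04-02; 2025-03-29 is within that limit.
Step 3 — 5 and 25 days from 2025-03-29 (when the fee estimate is provided) are 2025-04-03 and 2025-04-23 respectively; done 2025-03-30 — 4 days before the window opened.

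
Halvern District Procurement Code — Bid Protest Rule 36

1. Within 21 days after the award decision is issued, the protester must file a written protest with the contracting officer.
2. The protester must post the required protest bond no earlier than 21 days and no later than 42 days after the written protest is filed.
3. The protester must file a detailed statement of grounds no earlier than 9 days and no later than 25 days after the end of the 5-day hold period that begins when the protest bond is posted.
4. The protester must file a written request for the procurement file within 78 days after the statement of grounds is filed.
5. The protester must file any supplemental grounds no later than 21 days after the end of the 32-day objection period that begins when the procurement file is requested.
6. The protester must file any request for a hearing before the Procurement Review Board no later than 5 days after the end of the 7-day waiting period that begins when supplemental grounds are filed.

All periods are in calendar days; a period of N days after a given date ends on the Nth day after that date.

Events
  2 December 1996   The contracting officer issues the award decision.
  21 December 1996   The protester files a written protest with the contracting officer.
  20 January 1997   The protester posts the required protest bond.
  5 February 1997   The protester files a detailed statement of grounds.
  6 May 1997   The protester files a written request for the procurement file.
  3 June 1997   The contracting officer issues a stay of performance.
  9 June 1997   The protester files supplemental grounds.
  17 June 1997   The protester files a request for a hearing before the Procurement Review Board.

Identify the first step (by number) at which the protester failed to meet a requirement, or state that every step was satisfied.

Step 4

(1) due by 2 December 1996 + 21 days = 23 December 1996; done 21 December 1996 — timely.
(2) the permitted window runs from 21 December 1996 + 21 = 11 January 1997 to 21 December 1996 + 42 = 1 February 1997; done 20 January 1997, which is between those dates.
(3) the permitted window runs from 25 January 1997 + 9 = 3 February 1997 to 25 January 1997 + 25 = 19 February 1997; done 5 February 1997, which is between those dates.
(4) due by 5 February 1997 + 78 days = 24 April 1997; 6 May 1997 misses that deadline by 12 days.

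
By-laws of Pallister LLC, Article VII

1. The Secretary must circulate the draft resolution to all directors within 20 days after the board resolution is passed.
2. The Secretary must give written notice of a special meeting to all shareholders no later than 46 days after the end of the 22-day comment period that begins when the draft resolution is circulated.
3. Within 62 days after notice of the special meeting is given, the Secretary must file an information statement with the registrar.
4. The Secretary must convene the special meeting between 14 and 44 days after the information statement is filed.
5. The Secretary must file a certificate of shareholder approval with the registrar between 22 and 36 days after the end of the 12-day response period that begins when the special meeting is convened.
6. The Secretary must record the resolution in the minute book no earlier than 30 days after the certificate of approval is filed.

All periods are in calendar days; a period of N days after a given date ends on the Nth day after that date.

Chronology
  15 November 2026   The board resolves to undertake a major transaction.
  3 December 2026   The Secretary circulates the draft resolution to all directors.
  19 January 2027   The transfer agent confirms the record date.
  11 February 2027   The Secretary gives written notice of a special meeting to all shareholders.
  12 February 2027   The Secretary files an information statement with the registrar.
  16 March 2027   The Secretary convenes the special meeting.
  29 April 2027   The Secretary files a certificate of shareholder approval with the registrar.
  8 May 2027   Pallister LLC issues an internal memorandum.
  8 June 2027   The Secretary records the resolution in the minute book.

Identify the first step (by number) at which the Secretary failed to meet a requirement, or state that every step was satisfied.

Step 1: 20 days after 15 November 2026 (when the board resolution is passed) is 5 December 2026; done 3 December 2026 — timely.
Step 2: 46 days after 25 December 2026 (end of the 22-day comment period, which began when the draft resolution is circulated on 3 December 2026) is 9 February 2027; not done until 11 February 2027, 2 days after the deadline.
That is the first point of non-compliance.

Step 2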